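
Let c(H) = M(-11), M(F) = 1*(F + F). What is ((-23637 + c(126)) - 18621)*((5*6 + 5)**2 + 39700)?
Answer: -1730309000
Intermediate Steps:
M(F) = 2*F (M(F) = 1*(2*F) = 2*F)
c(H) = -22 (c(H) = 2*(-11) = -22)
((-23637 + c(126)) - 18621)*((5*6 + 5)**2 + 39700) = ((-23637 - 22) - 18621)*((5*6 + 5)**2 + 39700) = (-23659 - 18621)*((30 + 5)**2 + 39700) = -42280*(35**2 + 39700) = -42280*(1225 + 39700) = -42280*40925 = -1730309000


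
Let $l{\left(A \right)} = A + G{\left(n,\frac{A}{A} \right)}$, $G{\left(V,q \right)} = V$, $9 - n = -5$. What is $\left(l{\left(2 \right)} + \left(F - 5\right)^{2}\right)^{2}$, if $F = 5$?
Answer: $256$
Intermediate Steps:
$n = 14$ ($n = 9 - -5 = 9 + 5 = 14$)
$l{\left(A \right)} = 14 + A$ ($l{\left(A \right)} = A + 14 = 14 + A$)
$\left(l{\left(2 \right)} + \left(F - 5\right)^{2}\right)^{2} = \left(\left(14 + 2\right) + \left(5 - 5\right)^{2}\right)^{2} = \left(16 + 0^{2}\right)^{2} = \left(16 + 0\right)^{2} = 16^{2} = 256$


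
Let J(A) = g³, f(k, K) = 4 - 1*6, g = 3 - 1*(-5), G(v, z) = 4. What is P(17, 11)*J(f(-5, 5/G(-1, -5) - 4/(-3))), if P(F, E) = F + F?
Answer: 17408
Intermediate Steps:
P(F, E) = 2*F
g = 8 (g = 3 + 5 = 8)
f(k, K) = -2 (f(k, K) = 4 - 6 = -2)
J(A) = 512 (J(A) = 8³ = 512)
P(17, 11)*J(f(-5, 5/G(-1, -5) - 4/(-3))) = (2*17)*512 = 34*512 = 17408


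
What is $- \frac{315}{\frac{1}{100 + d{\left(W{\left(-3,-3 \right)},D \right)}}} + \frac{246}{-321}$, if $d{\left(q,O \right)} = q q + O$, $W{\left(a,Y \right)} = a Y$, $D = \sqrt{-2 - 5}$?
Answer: $- \frac{6100687}{107} - 315 i \sqrt{7} \approx -57016.0 - 833.41 i$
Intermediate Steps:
$D = i \sqrt{7}$ ($D = \sqrt{-7} = i \sqrt{7} \approx 2.6458 i$)
$W{\left(a,Y \right)} = Y a$
$d{\left(q,O \right)} = O + q^{2}$ ($d{\left(q,O \right)} = q^{2} + O = O + q^{2}$)
$- \frac{315}{\frac{1}{100 + d{\left(W{\left(-3,-3 \right)},D \right)}}} + \frac{246}{-321} = - \frac{315}{\frac{1}{100 + \left(i \sqrt{7} + \left(\left(-3\right) \left(-3\right)\right)^{2}\right)}} + \frac{246}{-321} = - \frac{315}{\frac{1}{100 + \left(i \sqrt{7} + 9^{2}\right)}} + 246 \left(- \frac{1}{321}\right) = - \frac{315}{\frac{1}{100 + \left(i \sqrt{7} + 81\right)}} - \frac{82}{107} = - \frac{315}{\frac{1}{100 + \left(81 + i \sqrt{7}\right)}} - \frac{82}{107} = - \frac{315}{\frac{1}{181 + i \sqrt{7}}} - \frac{82}{107} = - 315 \left(181 + i \sqrt{7}\right) - \frac{82}{107} = \left(-57015 - 315 i \sqrt{7}\right) - \frac{82}{107} = - \frac{6100687}{107} - 315 i \sqrt{7}$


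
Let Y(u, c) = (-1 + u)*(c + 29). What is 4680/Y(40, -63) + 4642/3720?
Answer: -72143/31620 ≈ -2.2816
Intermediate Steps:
Y(u, c) = (-1 + u)*(29 + c)
4680/Y(40, -63) + 4642/3720 = 4680/(-29 - 1*(-63) + 29*40 - 63*40) + 4642/3720 = 4680/(-29 + 63 + 1160 - 2520) + 4642*(1/3720) = 4680/(-1326) + 2321/1860 = 4680*(-1/1326) + 2321/1860 = -60/17 + 2321/1860 = -72143/31620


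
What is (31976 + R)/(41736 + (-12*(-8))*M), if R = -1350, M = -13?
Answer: 15313/20244 ≈ 0.75642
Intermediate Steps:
(31976 + R)/(41736 + (-12*(-8))*M) = (31976 - 1350)/(41736 - 12*(-8)*(-13)) = 30626/(41736 + 96*(-13)) = 30626/(41736 - 1248) = 30626/40488 = 30626*(1/40488) = 15313/20244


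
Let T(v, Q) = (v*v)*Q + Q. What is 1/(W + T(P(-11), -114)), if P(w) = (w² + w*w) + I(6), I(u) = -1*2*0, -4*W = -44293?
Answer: -4/26661347 ≈ -1.5003e-7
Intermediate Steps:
W = 44293/4 (W = -¼*(-44293) = 44293/4 ≈ 11073.)
I(u) = 0 (I(u) = -2*0 = 0)
P(w) = 2*w² (P(w) = (w² + w*w) + 0 = (w² + w²) + 0 = 2*w² + 0 = 2*w²)
T(v, Q) = Q + Q*v² (T(v, Q) = v²*Q + Q = Q*v² + Q = Q + Q*v²)
1/(W + T(P(-11), -114)) = 1/(44293/4 - 114*(1 + (2*(-11)²)²)) = 1/(44293/4 - 114*(1 + (2*121)²)) = 1/(44293/4 - 114*(1 + 242²)) = 1/(44293/4 - 114*(1 + 58564)) = 1/(44293/4 - 114*58565) = 1/(44293/4 - 6676410) = 1/(-26661347/4) = -4/26661347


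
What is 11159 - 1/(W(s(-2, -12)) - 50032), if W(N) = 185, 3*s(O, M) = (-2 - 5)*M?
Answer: 556242674/49847 ≈ 11159.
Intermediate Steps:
s(O, M) = -7*M/3 (s(O, M) = ((-2 - 5)*M)/3 = (-7*M)/3 = -7*M/3)
11159 - 1/(W(s(-2, -12)) - 50032) = 11159 - 1/(185 - 50032) = 11159 - 1/(-49847) = 11159 - 1*(-1/49847) = 11159 + 1/49847 = 556242674/49847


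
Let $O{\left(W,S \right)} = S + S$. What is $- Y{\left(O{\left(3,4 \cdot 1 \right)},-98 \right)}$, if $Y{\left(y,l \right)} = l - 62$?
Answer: $160$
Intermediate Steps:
$O{\left(W,S \right)} = 2 S$
$Y{\left(y,l \right)} = -62 + l$
$- Y{\left(O{\left(3,4 \cdot 1 \right)},-98 \right)} = - (-62 - 98) = \left(-1\right) \left(-160\right) = 160$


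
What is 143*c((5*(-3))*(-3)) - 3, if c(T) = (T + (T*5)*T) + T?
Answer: 1460742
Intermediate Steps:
c(T) = 2*T + 5*T² (c(T) = (T + (5*T)*T) + T = (T + 5*T²) + T = 2*T + 5*T²)
143*c((5*(-3))*(-3)) - 3 = 143*(((5*(-3))*(-3))*(2 + 5*((5*(-3))*(-3)))) - 3 = 143*((-15*(-3))*(2 + 5*(-15*(-3)))) - 3 = 143*(45*(2 + 5*45)) - 3 = 143*(45*(2 + 225)) - 3 = 143*(45*227) - 3 = 143*10215 - 3 = 1460745 - 3 = 1460742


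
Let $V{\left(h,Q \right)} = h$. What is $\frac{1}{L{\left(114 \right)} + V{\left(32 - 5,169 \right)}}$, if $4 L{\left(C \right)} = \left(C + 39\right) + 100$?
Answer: $\frac{4}{361} \approx 0.01108$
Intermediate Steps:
$L{\left(C \right)} = \frac{139}{4} + \frac{C}{4}$ ($L{\left(C \right)} = \frac{\left(C + 39\right) + 100}{4} = \frac{\left(39 + C\right) + 100}{4} = \frac{139 + C}{4} = \frac{139}{4} + \frac{C}{4}$)
$\frac{1}{L{\left(114 \right)} + V{\left(32 - 5,169 \right)}} = \frac{1}{\left(\frac{139}{4} + \frac{1}{4} \cdot 114\right) + \left(32 - 5\right)} = \frac{1}{\left(\frac{139}{4} + \frac{57}{2}\right) + 27} = \frac{1}{\frac{253}{4} + 27} = \frac{1}{\frac{361}{4}} = \frac{4}{361}$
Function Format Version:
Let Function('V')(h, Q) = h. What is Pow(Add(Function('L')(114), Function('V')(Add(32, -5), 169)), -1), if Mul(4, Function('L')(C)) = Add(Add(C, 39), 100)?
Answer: Rational(4, 361) ≈ 0.011080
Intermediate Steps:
Function('L')(C) = Add(Rational(139, 4), Mul(Rational(1, 4), C)) (Function('L')(C) = Mul(Rational(1, 4), Add(Add(C, 39), 100)) = Mul(Rational(1, 4), Add(Add(39, C), 100)) = Mul(Rational(1, 4), Add(139, C)) = Add(Rational(139, 4), Mul(Rational(1, 4), C)))
Pow(Add(Function('L')(114), Function('V')(Add(32, -5), 169)), -1) = Pow(Add(Add(Rational(139, 4), Mul(Rational(1, 4), 114)), Add(32, -5)), -1) = Pow(Add(Add(Rational(139, 4), Rational(57, 2)), 27), -1) = Pow(Add(Rational(253, 4), 27), -1) = Pow(Rational(361, 4), -1) = Rational(4, 361)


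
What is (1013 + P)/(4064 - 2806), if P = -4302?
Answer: -3289/1258 ≈ -2.6145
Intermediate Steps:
(1013 + P)/(4064 - 2806) = (1013 - 4302)/(4064 - 2806) = -3289/1258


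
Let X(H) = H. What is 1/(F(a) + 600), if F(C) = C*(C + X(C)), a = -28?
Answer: 1/2168 ≈ 0.00046125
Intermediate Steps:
F(C) = 2*C² (F(C) = C*(C + C) = C*(2*C) = 2*C²)
1/(F(a) + 600) = 1/(2*(-28)² + 600) = 1/(2*784 + 600) = 1/(1568 + 600) = 1/2168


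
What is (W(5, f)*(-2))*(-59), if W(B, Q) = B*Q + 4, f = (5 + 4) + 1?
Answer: 6372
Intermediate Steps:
f = 10 (f = 9 + 1 = 10)
W(B, Q) = 4 + B*Q
(W(5, f)*(-2))*(-59) = ((4 + 5*10)*(-2))*(-59) = ((4 + 50)*(-2))*(-59) = (54*(-2))*(-59) = -108*(-59) = 6372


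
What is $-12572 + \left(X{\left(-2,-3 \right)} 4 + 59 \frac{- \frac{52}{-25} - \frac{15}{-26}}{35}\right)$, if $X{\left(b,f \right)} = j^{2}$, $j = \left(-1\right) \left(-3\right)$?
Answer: $- \frac{285092107}{22750} \approx -12532.0$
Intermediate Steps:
$j = 3$
$X{\left(b,f \right)} = 9$ ($X{\left(b,f \right)} = 3^{2} = 9$)
$-12572 + \left(X{\left(-2,-3 \right)} 4 + 59 \frac{- \frac{52}{-25} - \frac{15}{-26}}{35}\right) = -12572 + \left(9 \cdot 4 + 59 \frac{- \frac{52}{-25} - \frac{15}{-26}}{35}\right) = -12572 + \left(36 + 59 \left(\left(-52\right) \left(- \frac{1}{25}\right) - - \frac{15}{26}\right) \frac{1}{35}\right) = -12572 + \left(36 + 59 \left(\frac{52}{25} + \frac{15}{26}\right) \frac{1}{35}\right) = -12572 + \left(36 + 59 \cdot \frac{1727}{650} \cdot \frac{1}{35}\right) = -12572 + \left(36 + 59 \cdot \frac{1727}{22750}\right) = -12572 + \left(36 + \frac{101893}{22750}\right) = -12572 + \frac{920893}{22750} = - \frac{285092107}{22750}$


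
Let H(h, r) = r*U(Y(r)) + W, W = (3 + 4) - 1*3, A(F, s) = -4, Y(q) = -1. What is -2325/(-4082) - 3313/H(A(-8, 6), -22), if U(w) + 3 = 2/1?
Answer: -19916/157 ≈ -126.85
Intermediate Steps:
W = 4 (W = 7 - 3 = 4)
U(w) = -1 (U(w) = -3 + 2/1 = -3 + 2*1 = -3 + 2 = -1)
H(h, r) = 4 - r (H(h, r) = r*(-1) + 4 = -r + 4 = 4 - r)
-2325/(-4082) - 3313/H(A(-8, 6), -22) = -2325/(-4082) - 3313/(4 - 1*(-22)) = -2325*(-1/4082) - 3313/(4 + 22) = 2325/4082 - 3313/26 = -19916/157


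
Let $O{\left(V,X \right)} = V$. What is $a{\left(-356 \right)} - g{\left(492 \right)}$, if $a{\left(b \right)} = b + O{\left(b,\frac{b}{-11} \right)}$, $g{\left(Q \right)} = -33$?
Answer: $-679$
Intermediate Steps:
$a{\left(b \right)} = 2 b$ ($a{\left(b \right)} = b + b = 2 b$)
$a{\left(-356 \right)} - g{\left(492 \right)} = 2 \left(-356\right) - -33 = -712 + 33 = -679$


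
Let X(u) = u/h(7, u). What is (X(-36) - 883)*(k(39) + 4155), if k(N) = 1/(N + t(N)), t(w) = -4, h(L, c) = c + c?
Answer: -25667689/7 ≈ -3.6668e+6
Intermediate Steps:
h(L, c) = 2*c
k(N) = 1/(-4 + N) (k(N) = 1/(N - 4) = 1/(-4 + N))
X(u) = ½ (X(u) = u/((2*u)) = u*(1/(2*u)) = ½)
(X(-36) - 883)*(k(39) + 4155) = (½ - 883)*(1/(-4 + 39) + 4155) = -1765*(1/35 + 4155)/2 = -1765/2*145426/35 = -25667689/7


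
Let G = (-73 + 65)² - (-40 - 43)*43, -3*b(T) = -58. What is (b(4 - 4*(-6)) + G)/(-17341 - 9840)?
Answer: -10957/81543 ≈ -0.13437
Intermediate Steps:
b(T) = 58/3 (b(T) = -⅓*(-58) = 58/3)
G = 3633 (G = (-8)² - (-83)*43 = 64 - 1*(-3569) = 64 + 3569 = 3633)
(b(4 - 4*(-6)) + G)/(-17341 - 9840) = (58/3 + 3633)/(-17341 - 9840) = (10957/3)/(-27181) = (10957/3)*(-1/27181) = -10957/81543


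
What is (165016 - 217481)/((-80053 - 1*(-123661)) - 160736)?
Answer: 52465/117128 ≈ 0.44793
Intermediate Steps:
(165016 - 217481)/((-80053 - 1*(-123661)) - 160736) = -52465/((-80053 + 123661) - 160736) = -52465/(43608 - 160736) = -52465/(-117128) = -52465*(-1/117128) = 52465/117128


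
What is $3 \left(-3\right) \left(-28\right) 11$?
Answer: $2772$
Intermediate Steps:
$3 \left(-3\right) \left(-28\right) 11 = \left(-9\right) \left(-28\right) 11 = 252 \cdot 11 = 2772$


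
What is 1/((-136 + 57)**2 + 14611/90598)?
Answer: 90598/565436729 ≈ 0.00016023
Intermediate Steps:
1/((-136 + 57)**2 + 14611/90598) = 1/((-79)**2 + 14611*(1/90598)) = 1/(6241 + 14611/90598) = 1/(565436729/90598) = 90598/565436729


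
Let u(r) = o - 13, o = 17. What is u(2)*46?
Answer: 184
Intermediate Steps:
u(r) = 4 (u(r) = 17 - 13 = 4)
u(2)*46 = 4*46 = 184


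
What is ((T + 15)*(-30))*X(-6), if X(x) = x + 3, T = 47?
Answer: 5580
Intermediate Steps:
X(x) = 3 + x
((T + 15)*(-30))*X(-6) = ((47 + 15)*(-30))*(3 - 6) = (62*(-30))*(-3) = -1860*(-3) = 5580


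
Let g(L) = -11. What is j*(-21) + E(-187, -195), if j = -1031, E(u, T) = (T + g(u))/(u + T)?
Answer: 4135444/191 ≈ 21652.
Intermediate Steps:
E(u, T) = (-11 + T)/(T + u) (E(u, T) = (T - 11)/(u + T) = (-11 + T)/(T + u))
j*(-21) + E(-187, -195) = -1031*(-21) + (-11 - 195)/(-195 - 187) = 21651 - 206/(-382) = 21651 - 1/382*(-206) = 21651 + 103/191 = 4135444/191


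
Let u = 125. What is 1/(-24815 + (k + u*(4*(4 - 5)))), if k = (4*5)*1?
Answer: -1/25295 ≈ -3.9533e-5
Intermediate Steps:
k = 20 (k = 20*1 = 20)
1/(-24815 + (k + u*(4*(4 - 5)))) = 1/(-24815 + (20 + 125*(4*(4 - 5)))) = 1/(-24815 + (20 + 125*(4*(-1)))) = 1/(-24815 + (20 + 125*(-4))) = 1/(-24815 + (20 - 500)) = 1/(-24815 - 480) = 1/(-25295) = -1/25295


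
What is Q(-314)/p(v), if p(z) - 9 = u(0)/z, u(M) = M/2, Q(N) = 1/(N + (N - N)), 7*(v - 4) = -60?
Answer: -1/2826 ≈ -0.00035386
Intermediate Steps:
v = -32/7 (v = 4 + (⅐)*(-60) = 4 - 60/7 = -32/7 ≈ -4.5714)
Q(N) = 1/N (Q(N) = 1/(N + 0) = 1/N)
u(M) = M/2 (u(M) = M*(½) = M/2)
p(z) = 9 (p(z) = 9 + ((½)*0)/z = 9 + 0/z = 9 + 0 = 9)
Q(-314)/p(v) = 1/(-314*9) = -1/314*⅑ = -1/2826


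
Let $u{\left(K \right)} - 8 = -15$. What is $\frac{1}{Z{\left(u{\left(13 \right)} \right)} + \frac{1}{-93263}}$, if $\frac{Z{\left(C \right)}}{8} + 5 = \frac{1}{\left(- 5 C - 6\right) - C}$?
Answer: $- \frac{839367}{33388163} \approx -0.02514$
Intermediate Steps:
$u{\left(K \right)} = -7$ ($u{\left(K \right)} = 8 - 15 = -7$)
$Z{\left(C \right)} = -40 + \frac{8}{-6 - 6 C}$ ($Z{\left(C \right)} = -40 + \frac{8}{\left(- 5 C - 6\right) - C} = -40 + \frac{8}{\left(-6 - 5 C\right) - C} = -40 + \frac{8}{-6 - 6 C}$)
$\frac{1}{Z{\left(u{\left(13 \right)} \right)} + \frac{1}{-93263}} = \frac{1}{\frac{4 \left(-31 - -210\right)}{3 \left(1 - 7\right)} + \frac{1}{-93263}} = \frac{1}{\frac{4 \left(-31 + 210\right)}{3 \left(-6\right)} - \frac{1}{93263}} = \frac{1}{\frac{4}{3} \left(- \frac{1}{6}\right) 179 - \frac{1}{93263}} = \frac{1}{- \frac{358}{9} - \frac{1}{93263}} = \frac{1}{- \frac{33388163}{839367}} = - \frac{839367}{33388163}$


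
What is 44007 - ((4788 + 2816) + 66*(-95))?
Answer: 42673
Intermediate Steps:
44007 - ((4788 + 2816) + 66*(-95)) = 44007 - (7604 - 6270) = 44007 - 1*1334 = 44007 - 1334 = 42673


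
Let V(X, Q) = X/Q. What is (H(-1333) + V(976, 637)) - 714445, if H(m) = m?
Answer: -455949610/637 ≈ -7.1578e+5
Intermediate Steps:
(H(-1333) + V(976, 637)) - 714445 = (-1333 + 976/637) - 714445 = -848145/637 - 714445 = -455949610/637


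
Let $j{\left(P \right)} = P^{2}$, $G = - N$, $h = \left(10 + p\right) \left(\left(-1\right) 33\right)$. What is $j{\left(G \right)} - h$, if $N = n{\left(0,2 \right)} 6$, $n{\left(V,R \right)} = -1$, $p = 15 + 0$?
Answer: $861$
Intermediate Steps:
$p = 15$
$N = -6$ ($N = \left(-1\right) 6 = -6$)
$h = -825$ ($h = \left(10 + 15\right) \left(\left(-1\right) 33\right) = 25 \left(-33\right) = -825$)
$G = 6$ ($G = \left(-1\right) \left(-6\right) = 6$)
$j{\left(G \right)} - h = 6^{2} - -825 = 36 + 825 = 861$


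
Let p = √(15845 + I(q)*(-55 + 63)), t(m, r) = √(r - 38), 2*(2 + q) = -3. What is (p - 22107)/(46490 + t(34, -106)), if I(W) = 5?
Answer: 3*(-7369 + √1765)*(23245 - 6*I)/1080660122 ≈ -0.47281 + 0.00012204*I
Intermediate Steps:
q = -7/2 (q = -2 + (½)*(-3) = -2 - 3/2 = -7/2 ≈ -3.5000)
t(m, r) = √(-38 + r)
p = 3*√1765 (p = √(15845 + 5*(-55 + 63)) = √(15845 + 5*8) = √(15845 + 40) = √15885 = 3*√1765 ≈ 126.04)
(p - 22107)/(46490 + t(34, -106)) = (3*√1765 - 22107)/(46490 + √(-38 - 106)) = (-22107 + 3*√1765)/(46490 + √(-144)) = (-22107 + 3*√1765)/(46490 + 12*I) = (-22107 + 3*√1765)*((46490 - 12*I)/2161320244) = (-22107 + 3*√1765)*(46490 - 12*I)/2161320244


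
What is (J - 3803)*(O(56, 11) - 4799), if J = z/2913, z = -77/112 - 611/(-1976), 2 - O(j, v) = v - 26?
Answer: 2684100233687/147592 ≈ 1.8186e+7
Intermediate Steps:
O(j, v) = 28 - v (O(j, v) = 2 - (v - 26) = 2 - (-26 + v) = 2 + (26 - v) = 28 - v)
z = -115/304 (z = -77*1/112 - 611*(-1/1976) = -11/16 + 47/152 = -115/304 ≈ -0.37829)
J = -115/885552 (J = -115/304/2913 = -115/304*1/2913 = -115/885552 ≈ -0.00012986)
(J - 3803)*(O(56, 11) - 4799) = (-115/885552 - 3803)*((28 - 1*11) - 4799) = -3367754371*((28 - 11) - 4799)/885552 = -3367754371*(17 - 4799)/885552 = -3367754371/885552*(-4782) = 2684100233687/147592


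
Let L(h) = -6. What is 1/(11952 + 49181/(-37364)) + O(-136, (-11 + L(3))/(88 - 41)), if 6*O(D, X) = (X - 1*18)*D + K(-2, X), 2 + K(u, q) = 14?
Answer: 26329818879526/62960073927 ≈ 418.20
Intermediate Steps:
K(u, q) = 12 (K(u, q) = -2 + 14 = 12)
O(D, X) = 2 + D*(-18 + X)/6 (O(D, X) = ((X - 1*18)*D + 12)/6 = ((X - 18)*D + 12)/6 = ((-18 + X)*D + 12)/6 = (D*(-18 + X) + 12)/6 = (12 + D*(-18 + X))/6 = 2 + D*(-18 + X)/6)
1/(11952 + 49181/(-37364)) + O(-136, (-11 + L(3))/(88 - 41)) = 1/(11952 + 49181/(-37364)) + (2 - 3*(-136) + (1/6)*(-136)*((-11 - 6)/(88 - 41))) = 1/(11952 + 49181*(-1/37364)) + (2 + 408 + (1/6)*(-136)*(-17/47)) = 1/(11952 - 49181/37364) + (2 + 408 + (1/6)*(-136)*(-17*1/47)) = 1/(446525347/37364) + (2 + 408 + (1/6)*(-136)*(-17/47)) = 37364/446525347 + (2 + 408 + 1156/141) = 37364/446525347 + 58966/141 = 26329818879526/62960073927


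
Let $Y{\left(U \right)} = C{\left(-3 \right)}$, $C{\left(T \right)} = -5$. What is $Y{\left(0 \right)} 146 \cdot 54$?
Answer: $-39420$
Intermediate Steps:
$Y{\left(U \right)} = -5$
$Y{\left(0 \right)} 146 \cdot 54 = \left(-5\right) 146 \cdot 54 = \left(-730\right) 54 = -39420$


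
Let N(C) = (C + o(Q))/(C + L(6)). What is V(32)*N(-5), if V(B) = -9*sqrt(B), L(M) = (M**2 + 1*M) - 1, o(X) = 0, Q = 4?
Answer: 5*sqrt(2) ≈ 7.0711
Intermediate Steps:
L(M) = -1 + M + M**2 (L(M) = (M**2 + M) - 1 = (M + M**2) - 1 = -1 + M + M**2)
N(C) = C/(41 + C) (N(C) = (C + 0)/(C + (-1 + 6 + 6**2)) = C/(C + (-1 + 6 + 36)) = C/(C + 41) = C/(41 + C))
V(32)*N(-5) = (-36*sqrt(2))*(-5/(41 - 5)) = (-36*sqrt(2))*(-5/36) = (-36*sqrt(2))*(-5*1/36) = -36*sqrt(2)*(-5/36) = 5*sqrt(2)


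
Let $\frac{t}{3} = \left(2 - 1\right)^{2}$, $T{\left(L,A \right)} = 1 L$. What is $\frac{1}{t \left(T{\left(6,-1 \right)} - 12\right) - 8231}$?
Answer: $- \frac{1}{8249} \approx -0.00012123$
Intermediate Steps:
$T{\left(L,A \right)} = L$
$t = 3$ ($t = 3 \left(2 - 1\right)^{2} = 3 \cdot 1^{2} = 3 \cdot 1 = 3$)
$\frac{1}{t \left(T{\left(6,-1 \right)} - 12\right) - 8231} = \frac{1}{3 \left(6 - 12\right) - 8231} = \frac{1}{3 \left(-6\right) - 8231} = \frac{1}{-18 - 8231} = \frac{1}{-8249} = - \frac{1}{8249}$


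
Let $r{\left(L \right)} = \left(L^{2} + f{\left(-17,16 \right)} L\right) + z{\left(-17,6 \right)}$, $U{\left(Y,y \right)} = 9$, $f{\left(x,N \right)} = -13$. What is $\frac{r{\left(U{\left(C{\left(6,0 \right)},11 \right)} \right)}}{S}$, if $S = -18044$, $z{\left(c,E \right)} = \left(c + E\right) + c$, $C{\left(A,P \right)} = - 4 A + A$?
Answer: $\frac{16}{4511} \approx 0.0035469$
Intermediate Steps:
$C{\left(A,P \right)} = - 3 A$
$z{\left(c,E \right)} = E + 2 c$ ($z{\left(c,E \right)} = \left(E + c\right) + c = E + 2 c$)
$r{\left(L \right)} = -28 + L^{2} - 13 L$ ($r{\left(L \right)} = \left(L^{2} - 13 L\right) + \left(6 + 2 \left(-17\right)\right) = \left(L^{2} - 13 L\right) + \left(6 - 34\right) = \left(L^{2} - 13 L\right) - 28 = -28 + L^{2} - 13 L$)
$\frac{r{\left(U{\left(C{\left(6,0 \right)},11 \right)} \right)}}{S} = \frac{-28 + 9^{2} - 117}{-18044} = \left(-28 + 81 - 117\right) \left(- \frac{1}{18044}\right) = \left(-64\right) \left(- \frac{1}{18044}\right) = \frac{16}{4511}$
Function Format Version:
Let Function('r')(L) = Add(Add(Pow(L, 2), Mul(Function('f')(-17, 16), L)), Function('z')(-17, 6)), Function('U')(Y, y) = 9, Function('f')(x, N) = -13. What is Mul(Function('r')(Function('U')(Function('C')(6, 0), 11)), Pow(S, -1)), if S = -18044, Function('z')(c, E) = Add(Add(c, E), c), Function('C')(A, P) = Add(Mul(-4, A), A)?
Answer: Rational(16, 4511) ≈ 0.0035469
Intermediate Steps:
Function('C')(A, P) = Mul(-3, A)
Function('z')(c, E) = Add(E, Mul(2, c)) (Function('z')(c, E) = Add(Add(E, c), c) = Add(E, Mul(2, c)))
Function('r')(L) = Add(-28, Pow(L, 2), Mul(-13, L)) (Function('r')(L) = Add(Add(Pow(L, 2), Mul(-13, L)), Add(6, Mul(2, -17))) = Add(Add(Pow(L, 2), Mul(-13, L)), Add(6, -34)) = Add(Add(Pow(L, 2), Mul(-13, L)), -28) = Add(-28, Pow(L, 2), Mul(-13, L)))
Mul(Function('r')(Function('U')(Function('C')(6, 0), 11)), Pow(S, -1)) = Mul(Add(-28, Pow(9, 2), Mul(-13, 9)), Pow(-18044, -1)) = Mul(Add(-28, 81, -117), Rational(-1, 18044)) = Mul(-64, Rational(-1, 18044)) = Rational(16, 4511)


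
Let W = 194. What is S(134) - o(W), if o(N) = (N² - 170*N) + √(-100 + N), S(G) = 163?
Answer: -4493 - √94 ≈ -4502.7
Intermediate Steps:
o(N) = N² + √(-100 + N) - 170*N
S(134) - o(W) = 163 - (194² + √(-100 + 194) - 170*194) = 163 - (37636 + √94 - 32980) = 163 - (4656 + √94) = 163 + (-4656 - √94) = -4493 - √94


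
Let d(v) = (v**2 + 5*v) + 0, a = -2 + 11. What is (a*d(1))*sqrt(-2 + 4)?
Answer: 54*sqrt(2) ≈ 76.368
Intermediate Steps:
a = 9
d(v) = v**2 + 5*v
(a*d(1))*sqrt(-2 + 4) = (9*(1*(5 + 1)))*sqrt(-2 + 4) = (9*(1*6))*sqrt(2) = (9*6)*sqrt(2) = 54*sqrt(2)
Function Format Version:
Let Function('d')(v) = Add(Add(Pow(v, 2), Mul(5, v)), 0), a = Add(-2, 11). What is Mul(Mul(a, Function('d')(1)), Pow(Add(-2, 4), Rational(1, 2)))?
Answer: Mul(54, Pow(2, Rational(1, 2))) ≈ 76.368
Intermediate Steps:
a = 9
Function('d')(v) = Add(Pow(v, 2), Mul(5, v))
Mul(Mul(a, Function('d')(1)), Pow(Add(-2, 4), Rational(1, 2))) = Mul(Mul(9, Mul(1, Add(5, 1))), Pow(Add(-2, 4), Rational(1, 2))) = Mul(Mul(9, Mul(1, 6)), Pow(2, Rational(1, 2))) = Mul(Mul(9, 6), Pow(2, Rational(1, 2))) = Mul(54, Pow(2, Rational(1, 2)))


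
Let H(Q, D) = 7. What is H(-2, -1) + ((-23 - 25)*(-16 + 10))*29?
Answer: 8359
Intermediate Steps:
H(-2, -1) + ((-23 - 25)*(-16 + 10))*29 = 7 + ((-23 - 25)*(-16 + 10))*29 = 7 - 48*(-6)*29 = 7 + 288*29 = 7 + 8352 = 8359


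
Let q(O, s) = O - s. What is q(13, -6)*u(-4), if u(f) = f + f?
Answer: -152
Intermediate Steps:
u(f) = 2*f
q(13, -6)*u(-4) = (13 - 1*(-6))*(2*(-4)) = (13 + 6)*(-8) = 19*(-8) = -152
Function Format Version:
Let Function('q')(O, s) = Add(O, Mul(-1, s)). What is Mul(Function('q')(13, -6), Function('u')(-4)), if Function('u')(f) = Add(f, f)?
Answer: -152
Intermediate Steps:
Function('u')(f) = Mul(2, f)
Mul(Function('q')(13, -6), Function('u')(-4)) = Mul(Add(13, Mul(-1, -6)), Mul(2, -4)) = Mul(Add(13, 6), -8) = Mul(19, -8) = -152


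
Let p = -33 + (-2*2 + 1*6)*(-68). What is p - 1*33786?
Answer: -33955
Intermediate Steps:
p = -169 (p = -33 + (-4 + 6)*(-68) = -33 + 2*(-68) = -33 - 136 = -169)
p - 1*33786 = -169 - 1*33786 = -169 - 33786 = -33955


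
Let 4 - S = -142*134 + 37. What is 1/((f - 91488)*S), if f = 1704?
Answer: -1/1705447080 ≈ -5.8636e-10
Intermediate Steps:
S = 18995 (S = 4 - (-142*134 + 37) = 4 - (-19028 + 37) = 4 - 1*(-18991) = 4 + 18991 = 18995)
1/((f - 91488)*S) = 1/((1704 - 91488)*18995) = (1/18995)/(-89784) = -1/89784*1/18995 = -1/1705447080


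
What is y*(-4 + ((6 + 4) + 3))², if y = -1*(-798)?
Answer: 64638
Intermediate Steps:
y = 798
y*(-4 + ((6 + 4) + 3))² = 798*(-4 + ((6 + 4) + 3))² = 798*(-4 + (10 + 3))² = 798*(-4 + 13)² = 798*9² = 798*81 = 64638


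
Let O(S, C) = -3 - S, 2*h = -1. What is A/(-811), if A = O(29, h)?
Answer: 32/811 ≈ 0.039457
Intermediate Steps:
h = -½ (h = (½)*(-1) = -½ ≈ -0.50000)
A = -32 (A = -3 - 1*29 = -3 - 29 = -32)
A/(-811) = -32/(-811) = -32*(-1/811) = 32/811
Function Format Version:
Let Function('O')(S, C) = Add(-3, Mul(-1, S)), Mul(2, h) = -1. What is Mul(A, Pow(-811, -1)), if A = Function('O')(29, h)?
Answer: Rational(32, 811) ≈ 0.039457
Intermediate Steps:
h = Rational(-1, 2) (h = Mul(Rational(1, 2), -1) = Rational(-1, 2) ≈ -0.50000)
A = -32 (A = Add(-3, Mul(-1, 29)) = Add(-3, -29) = -32)
Mul(A, Pow(-811, -1)) = Mul(-32, Pow(-811, -1)) = Mul(-32, Rational(-1, 811)) = Rational(32, 811)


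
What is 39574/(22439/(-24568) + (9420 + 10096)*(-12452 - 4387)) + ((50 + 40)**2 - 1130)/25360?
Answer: 5624959020478735/20475106068007256 ≈ 0.27472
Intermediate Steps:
39574/(22439/(-24568) + (9420 + 10096)*(-12452 - 4387)) + ((50 + 40)**2 - 1130)/25360 = 39574/(22439*(-1/24568) + 19516*(-16839)) + (90**2 - 1130)*(1/25360) = 39574/(-22439/24568 - 328629924) + (8100 - 1130)*(1/25360) = 39574/(-8073779995271/24568) + 6970*(1/25360) = 39574*(-24568/8073779995271) + 697/2536 = -972254032/8073779995271 + 697/2536 = 5624959020478735/20475106068007256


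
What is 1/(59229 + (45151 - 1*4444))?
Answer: 1/99936 ≈ 1.0006e-5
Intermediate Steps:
1/(59229 + (45151 - 1*4444)) = 1/(59229 + (45151 - 4444)) = 1/(59229 + 40707) = 1/99936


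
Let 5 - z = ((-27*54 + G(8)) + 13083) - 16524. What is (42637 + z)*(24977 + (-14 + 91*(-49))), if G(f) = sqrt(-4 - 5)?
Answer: 974780664 - 61512*I ≈ 9.7478e+8 - 61512.0*I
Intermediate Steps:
G(f) = 3*I (G(f) = sqrt(-9) = 3*I)
z = 4904 - 3*I (z = 5 - (((-27*54 + 3*I) + 13083) - 16524) = 5 - (((-1458 + 3*I) + 13083) - 16524) = 5 - ((11625 + 3*I) - 16524) = 5 - (-4899 + 3*I) = 5 + (4899 - 3*I) = 4904 - 3*I ≈ 4904.0 - 3.0*I)
(42637 + z)*(24977 + (-14 + 91*(-49))) = (42637 + (4904 - 3*I))*(24977 + (-14 + 91*(-49))) = (47541 - 3*I)*(24977 + (-14 - 4459)) = (47541 - 3*I)*(24977 - 4473) = (47541 - 3*I)*20504 = 974780664 - 61512*I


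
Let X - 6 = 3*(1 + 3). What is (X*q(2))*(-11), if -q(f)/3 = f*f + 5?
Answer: 5346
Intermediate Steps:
X = 18 (X = 6 + 3*(1 + 3) = 6 + 3*4 = 6 + 12 = 18)
q(f) = -15 - 3*f² (q(f) = -3*(f*f + 5) = -3*(f² + 5) = -3*(5 + f²) = -15 - 3*f²)
(X*q(2))*(-11) = (18*(-15 - 3*2²))*(-11) = (18*(-15 - 3*4))*(-11) = (18*(-15 - 12))*(-11) = (18*(-27))*(-11) = -486*(-11) = 5346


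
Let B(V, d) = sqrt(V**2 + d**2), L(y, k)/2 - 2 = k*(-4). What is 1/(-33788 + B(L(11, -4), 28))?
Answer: -8447/285406716 - sqrt(130)/285406716 ≈ -2.9636e-5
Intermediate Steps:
L(y, k) = 4 - 8*k (L(y, k) = 4 + 2*(k*(-4)) = 4 + 2*(-4*k) = 4 - 8*k)
1/(-33788 + B(L(11, -4), 28)) = 1/(-33788 + sqrt((4 - 8*(-4))**2 + 28**2)) = 1/(-33788 + sqrt((4 + 32)**2 + 784)) = 1/(-33788 + sqrt(36**2 + 784)) = 1/(-33788 + sqrt(1296 + 784)) = 1/(-33788 + sqrt(2080)) = 1/(-33788 + 4*sqrt(130))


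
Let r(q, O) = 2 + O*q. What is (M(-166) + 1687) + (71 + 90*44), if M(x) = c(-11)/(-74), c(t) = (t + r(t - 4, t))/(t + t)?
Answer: 2327265/407 ≈ 5718.1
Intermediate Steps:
c(t) = (2 + t + t*(-4 + t))/(2*t) (c(t) = (t + (2 + t*(t - 4)))/(t + t) = (t + (2 + t*(-4 + t)))/((2*t)) = (2 + t + t*(-4 + t))*(1/(2*t)) = (2 + t + t*(-4 + t))/(2*t))
M(x) = 39/407 (M(x) = (-3/2 + 1/(-11) + (½)*(-11))/(-74) = (-3/2 - 1/11 - 11/2)*(-1/74) = -78/11*(-1/74) = 39/407)
(M(-166) + 1687) + (71 + 90*44) = (39/407 + 1687) + (71 + 90*44) = 686648/407 + (71 + 3960) = 686648/407 + 4031 = 2327265/407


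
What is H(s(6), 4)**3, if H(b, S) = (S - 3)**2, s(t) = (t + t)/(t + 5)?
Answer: 1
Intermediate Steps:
s(t) = 2*t/(5 + t) (s(t) = (2*t)/(5 + t) = 2*t/(5 + t))
H(b, S) = (-3 + S)**2
H(s(6), 4)**3 = ((-3 + 4)**2)**3 = (1**2)**3 = 1**3 = 1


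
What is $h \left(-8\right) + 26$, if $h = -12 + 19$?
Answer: $-30$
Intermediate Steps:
$h = 7$
$h \left(-8\right) + 26 = 7 \left(-8\right) + 26 = -56 + 26 = -30$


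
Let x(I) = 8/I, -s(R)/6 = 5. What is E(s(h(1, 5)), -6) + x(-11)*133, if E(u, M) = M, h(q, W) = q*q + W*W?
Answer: -1130/11 ≈ -102.73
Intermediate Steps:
h(q, W) = W² + q² (h(q, W) = q² + W² = W² + q²)
s(R) = -30 (s(R) = -6*5 = -30)
E(s(h(1, 5)), -6) + x(-11)*133 = -6 + (8/(-11))*133 = -6 + (8*(-1/11))*133 = -6 - 8/11*133 = -6 - 1064/11 = -1130/11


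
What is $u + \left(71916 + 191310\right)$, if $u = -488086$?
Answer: $-224860$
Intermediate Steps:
$u + \left(71916 + 191310\right) = -488086 + \left(71916 + 191310\right) = -488086 + 263226 = -224860$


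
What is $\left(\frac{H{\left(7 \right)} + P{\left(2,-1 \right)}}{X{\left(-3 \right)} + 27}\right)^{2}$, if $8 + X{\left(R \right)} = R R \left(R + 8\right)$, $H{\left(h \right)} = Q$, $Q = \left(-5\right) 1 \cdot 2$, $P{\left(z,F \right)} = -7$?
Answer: $\frac{289}{4096} \approx 0.070557$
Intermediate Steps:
$Q = -10$ ($Q = \left(-5\right) 2 = -10$)
$H{\left(h \right)} = -10$
$X{\left(R \right)} = -8 + R^{2} \left(8 + R\right)$ ($X{\left(R \right)} = -8 + R R \left(R + 8\right) = -8 + R^{2} \left(8 + R\right)$)
$\left(\frac{H{\left(7 \right)} + P{\left(2,-1 \right)}}{X{\left(-3 \right)} + 27}\right)^{2} = \left(\frac{-10 - 7}{\left(-8 + \left(-3\right)^{3} + 8 \left(-3\right)^{2}\right) + 27}\right)^{2} = \left(- \frac{17}{\left(-8 - 27 + 8 \cdot 9\right) + 27}\right)^{2} = \left(- \frac{17}{\left(-8 - 27 + 72\right) + 27}\right)^{2} = \left(- \frac{17}{37 + 27}\right)^{2} = \left(- \frac{17}{64}\right)^{2} = \frac{289}{4096}$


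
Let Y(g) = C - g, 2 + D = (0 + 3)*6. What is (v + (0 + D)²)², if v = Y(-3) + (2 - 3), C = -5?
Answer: 64009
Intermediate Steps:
D = 16 (D = -2 + (0 + 3)*6 = -2 + 3*6 = -2 + 18 = 16)
Y(g) = -5 - g
v = -3 (v = (-5 - 1*(-3)) + (2 - 3) = (-5 + 3) - 1 = -2 - 1 = -3)
(v + (0 + D)²)² = (-3 + (0 + 16)²)² = (-3 + 16²)² = (-3 + 256)² = 253² = 64009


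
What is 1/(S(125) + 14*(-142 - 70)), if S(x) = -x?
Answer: -1/3093 ≈ -0.00032331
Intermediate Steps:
1/(S(125) + 14*(-142 - 70)) = 1/(-1*125 + 14*(-142 - 70)) = 1/(-125 + 14*(-212)) = 1/(-125 - 2968) = 1/(-3093) = -1/3093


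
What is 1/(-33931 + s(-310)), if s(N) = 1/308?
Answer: -308/10450747 ≈ -2.9472e-5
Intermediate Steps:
s(N) = 1/308
1/(-33931 + s(-310)) = 1/(-33931 + 1/308) = 1/(-10450747/308) = -308/10450747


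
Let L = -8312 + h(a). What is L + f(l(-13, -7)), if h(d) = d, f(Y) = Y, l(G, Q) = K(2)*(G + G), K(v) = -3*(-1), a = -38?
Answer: -8428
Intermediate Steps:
K(v) = 3
l(G, Q) = 6*G (l(G, Q) = 3*(G + G) = 3*(2*G) = 6*G)
L = -8350 (L = -8312 - 38 = -8350)
L + f(l(-13, -7)) = -8350 + 6*(-13) = -8350 - 78 = -8428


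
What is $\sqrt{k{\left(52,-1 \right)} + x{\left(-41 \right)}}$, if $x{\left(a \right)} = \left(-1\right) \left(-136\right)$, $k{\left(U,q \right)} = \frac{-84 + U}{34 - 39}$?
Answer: $\frac{2 \sqrt{890}}{5} \approx 11.933$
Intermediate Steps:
$k{\left(U,q \right)} = \frac{84}{5} - \frac{U}{5}$ ($k{\left(U,q \right)} = \frac{-84 + U}{-5} = \left(-84 + U\right) \left(- \frac{1}{5}\right) = \frac{84}{5} - \frac{U}{5}$)
$x{\left(a \right)} = 136$
$\sqrt{k{\left(52,-1 \right)} + x{\left(-41 \right)}} = \sqrt{\left(\frac{84}{5} - \frac{52}{5}\right) + 136} = \sqrt{\frac{32}{5} + 136} = \sqrt{\frac{712}{5}} = \frac{2 \sqrt{890}}{5}$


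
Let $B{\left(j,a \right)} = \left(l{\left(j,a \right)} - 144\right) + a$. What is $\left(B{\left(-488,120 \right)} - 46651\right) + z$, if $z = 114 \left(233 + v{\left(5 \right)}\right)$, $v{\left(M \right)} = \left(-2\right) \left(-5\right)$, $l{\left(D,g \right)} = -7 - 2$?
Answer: $-18982$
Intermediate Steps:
$l{\left(D,g \right)} = -9$ ($l{\left(D,g \right)} = -7 - 2 = -9$)
$B{\left(j,a \right)} = -153 + a$ ($B{\left(j,a \right)} = \left(-9 - 144\right) + a = -153 + a$)
$v{\left(M \right)} = 10$
$z = 27702$ ($z = 114 \left(233 + 10\right) = 114 \cdot 243 = 27702$)
$\left(B{\left(-488,120 \right)} - 46651\right) + z = \left(\left(-153 + 120\right) - 46651\right) + 27702 = \left(-33 - 46651\right) + 27702 = -46684 + 27702 = -18982$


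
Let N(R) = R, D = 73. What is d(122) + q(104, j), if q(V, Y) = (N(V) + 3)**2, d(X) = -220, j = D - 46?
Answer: 11229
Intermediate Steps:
j = 27 (j = 73 - 46 = 27)
q(V, Y) = (3 + V)**2 (q(V, Y) = (V + 3)**2 = (3 + V)**2)
d(122) + q(104, j) = -220 + (3 + 104)**2 = -220 + 107**2 = -220 + 11449 = 11229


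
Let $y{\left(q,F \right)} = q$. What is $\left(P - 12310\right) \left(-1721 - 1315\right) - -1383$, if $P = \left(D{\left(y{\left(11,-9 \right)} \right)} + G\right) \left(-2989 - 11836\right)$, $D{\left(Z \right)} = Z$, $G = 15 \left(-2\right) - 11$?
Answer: $-1312886457$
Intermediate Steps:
$G = -41$ ($G = -30 - 11 = -41$)
$P = 444750$ ($P = \left(11 - 41\right) \left(-2989 - 11836\right) = \left(-30\right) \left(-14825\right) = 444750$)
$\left(P - 12310\right) \left(-1721 - 1315\right) - -1383 = \left(444750 - 12310\right) \left(-1721 - 1315\right) - -1383 = 432440 \left(-3036\right) + 1383 = -1312887840 + 1383 = -1312886457$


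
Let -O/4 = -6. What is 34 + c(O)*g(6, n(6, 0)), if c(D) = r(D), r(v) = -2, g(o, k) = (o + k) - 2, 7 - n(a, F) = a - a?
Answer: 12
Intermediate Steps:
n(a, F) = 7 (n(a, F) = 7 - (a - a) = 7 - 1*0 = 7 + 0 = 7)
g(o, k) = -2 + k + o (g(o, k) = (k + o) - 2 = -2 + k + o)
O = 24 (O = -4*(-6) = 24)
c(D) = -2
34 + c(O)*g(6, n(6, 0)) = 34 - 2*(-2 + 7 + 6) = 34 - 2*11 = 34 - 22 = 12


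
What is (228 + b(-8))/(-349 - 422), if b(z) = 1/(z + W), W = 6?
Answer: -455/1542 ≈ -0.29507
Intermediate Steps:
b(z) = 1/(6 + z) (b(z) = 1/(z + 6) = 1/(6 + z))
(228 + b(-8))/(-349 - 422) = (228 + 1/(6 - 8))/(-349 - 422) = (228 + 1/(-2))/(-771) = (228 - ½)*(-1/771) = (455/2)*(-1/771) = -455/1542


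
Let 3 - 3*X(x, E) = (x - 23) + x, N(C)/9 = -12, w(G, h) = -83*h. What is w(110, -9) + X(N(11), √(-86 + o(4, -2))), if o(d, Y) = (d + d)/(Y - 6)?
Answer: 2483/3 ≈ 827.67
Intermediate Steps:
N(C) = -108 (N(C) = 9*(-12) = -108)
o(d, Y) = 2*d/(-6 + Y) (o(d, Y) = (2*d)/(-6 + Y) = 2*d/(-6 + Y))
X(x, E) = 26/3 - 2*x/3 (X(x, E) = 1 - ((x - 23) + x)/3 = 1 - ((-23 + x) + x)/3 = 1 - (-23 + 2*x)/3 = 1 + (23/3 - 2*x/3) = 26/3 - 2*x/3)
w(110, -9) + X(N(11), √(-86 + o(4, -2))) = -83*(-9) + (26/3 - ⅔*(-108)) = 747 + (26/3 + 72) = 747 + 242/3 = 2483/3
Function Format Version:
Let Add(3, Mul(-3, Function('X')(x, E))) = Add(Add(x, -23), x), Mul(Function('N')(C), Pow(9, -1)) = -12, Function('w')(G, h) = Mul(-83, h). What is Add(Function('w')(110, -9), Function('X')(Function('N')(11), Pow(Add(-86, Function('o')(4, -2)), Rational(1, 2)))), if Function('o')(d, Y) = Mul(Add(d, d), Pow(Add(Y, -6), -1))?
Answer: Rational(2483, 3) ≈ 827.67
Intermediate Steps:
Function('N')(C) = -108 (Function('N')(C) = Mul(9, -12) = -108)
Function('o')(d, Y) = Mul(2, d, Pow(Add(-6, Y), -1)) (Function('o')(d, Y) = Mul(Mul(2, d), Pow(Add(-6, Y), -1)) = Mul(2, d, Pow(Add(-6, Y), -1)))
Function('X')(x, E) = Add(Rational(26, 3), Mul(Rational(-2, 3), x)) (Function('X')(x, E) = Add(1, Mul(Rational(-1, 3), Add(Add(x, -23), x))) = Add(1, Mul(Rational(-1, 3), Add(Add(-23, x), x))) = Add(1, Mul(Rational(-1, 3), Add(-23, Mul(2, x)))) = Add(1, Add(Rational(23, 3), Mul(Rational(-2, 3), x))) = Add(Rational(26, 3), Mul(Rational(-2, 3), x)))
Add(Function('w')(110, -9), Function('X')(Function('N')(11), Pow(Add(-86, Function('o')(4, -2)), Rational(1, 2)))) = Add(Mul(-83, -9), Add(Rational(26, 3), Mul(Rational(-2, 3), -108))) = Add(747, Add(Rational(26, 3), 72)) = Add(747, Rational(242, 3)) = Rational(2483, 3)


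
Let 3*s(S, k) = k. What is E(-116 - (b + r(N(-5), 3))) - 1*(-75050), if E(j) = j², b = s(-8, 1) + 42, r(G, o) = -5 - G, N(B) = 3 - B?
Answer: 865546/9 ≈ 96172.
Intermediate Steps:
s(S, k) = k/3
b = 127/3 (b = (⅓)*1 + 42 = ⅓ + 42 = 127/3 ≈ 42.333)
E(-116 - (b + r(N(-5), 3))) - 1*(-75050) = (-116 - (127/3 + (-5 - (3 - 1*(-5)))))² - 1*(-75050) = (-116 - (127/3 + (-5 - (3 + 5))))² + 75050 = (-116 - (127/3 + (-5 - 1*8)))² + 75050 = (-116 - (127/3 + (-5 - 8)))² + 75050 = (-116 - (127/3 - 13))² + 75050 = (-116 - 1*88/3)² + 75050 = (-116 - 88/3)² + 75050 = (-436/3)² + 75050 = 190096/9 + 75050 = 865546/9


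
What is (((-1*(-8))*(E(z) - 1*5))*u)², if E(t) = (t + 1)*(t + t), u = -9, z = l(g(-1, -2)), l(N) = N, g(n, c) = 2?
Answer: 254016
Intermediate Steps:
z = 2
E(t) = 2*t*(1 + t) (E(t) = (1 + t)*(2*t) = 2*t*(1 + t))
(((-1*(-8))*(E(z) - 1*5))*u)² = (((-1*(-8))*(2*2*(1 + 2) - 1*5))*(-9))² = ((8*(2*2*3 - 5))*(-9))² = ((8*(12 - 5))*(-9))² = ((8*7)*(-9))² = (56*(-9))² = (-504)² = 254016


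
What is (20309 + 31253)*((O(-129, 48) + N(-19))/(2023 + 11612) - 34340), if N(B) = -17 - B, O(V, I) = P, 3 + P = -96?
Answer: -24142668857314/13635 ≈ -1.7706e+9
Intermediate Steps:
P = -99 (P = -3 - 96 = -99)
O(V, I) = -99
(20309 + 31253)*((O(-129, 48) + N(-19))/(2023 + 11612) - 34340) = (20309 + 31253)*((-99 + (-17 - 1*(-19)))/(2023 + 11612) - 34340) = 51562*((-99 + (-17 + 19))/13635 - 34340) = 51562*((-99 + 2)*(1/13635) - 34340) = 51562*(-97*1/13635 - 34340) = 51562*(-97/13635 - 34340) = 51562*(-468225997/13635) = -24142668857314/13635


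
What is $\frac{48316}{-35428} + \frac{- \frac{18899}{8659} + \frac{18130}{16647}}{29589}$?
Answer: $- \frac{51520107059406494}{37776407250883329} \approx -1.3638$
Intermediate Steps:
$\frac{48316}{-35428} + \frac{- \frac{18899}{8659} + \frac{18130}{16647}}{29589} = 48316 \left(- \frac{1}{35428}\right) + \left(\left(-18899\right) \frac{1}{8659} + 18130 \cdot \frac{1}{16647}\right) \frac{1}{29589} = - \frac{12079}{8857} + \left(- \frac{18899}{8659} + \frac{18130}{16647}\right) \frac{1}{29589} = - \frac{12079}{8857} - \frac{157623983}{4265147030697} = - \frac{51520107059406494}{37776407250883329}$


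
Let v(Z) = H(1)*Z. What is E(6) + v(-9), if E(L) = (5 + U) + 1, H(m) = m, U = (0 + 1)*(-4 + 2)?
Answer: -5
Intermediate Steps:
U = -2 (U = 1*(-2) = -2)
E(L) = 4 (E(L) = (5 - 2) + 1 = 3 + 1 = 4)
v(Z) = Z (v(Z) = 1*Z = Z)
E(6) + v(-9) = 4 - 9 = -5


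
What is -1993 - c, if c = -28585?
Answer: 26592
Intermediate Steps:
-1993 - c = -1993 - 1*(-28585) = -1993 + 28585 = 26592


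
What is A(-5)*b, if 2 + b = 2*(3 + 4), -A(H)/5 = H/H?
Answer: -60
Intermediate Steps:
A(H) = -5 (A(H) = -5*H/H = -5*1 = -5)
b = 12 (b = -2 + 2*(3 + 4) = -2 + 2*7 = -2 + 14 = 12)
A(-5)*b = -5*12 = -60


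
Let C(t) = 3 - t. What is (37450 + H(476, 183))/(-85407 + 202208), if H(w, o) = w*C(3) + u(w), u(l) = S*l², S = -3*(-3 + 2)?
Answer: 717178/116801 ≈ 6.1402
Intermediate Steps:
S = 3 (S = -3*(-1) = 3)
u(l) = 3*l²
H(w, o) = 3*w² (H(w, o) = w*(3 - 1*3) + 3*w² = w*(3 - 3) + 3*w² = w*0 + 3*w² = 0 + 3*w² = 3*w²)
(37450 + H(476, 183))/(-85407 + 202208) = (37450 + 3*476²)/(-85407 + 202208) = (37450 + 3*226576)/116801 = (37450 + 679728)*(1/116801) = 717178*(1/116801) = 717178/116801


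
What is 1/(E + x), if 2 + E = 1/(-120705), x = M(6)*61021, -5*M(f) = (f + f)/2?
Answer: -120705/8838889177 ≈ -1.3656e-5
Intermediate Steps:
M(f) = -f/5 (M(f) = -(f + f)/(5*2) = -2*f/(5*2) = -f/5)
x = -366126/5 (x = -⅕*6*61021 = -6/5*61021 = -366126/5 ≈ -73225.)
E = -241411/120705 (E = -2 + 1/(-120705) = -2 - 1/120705 = -241411/120705 ≈ -2.0000)
1/(E + x) = 1/(-241411/120705 - 366126/5) = 1/(-8838889177/120705) = -120705/8838889177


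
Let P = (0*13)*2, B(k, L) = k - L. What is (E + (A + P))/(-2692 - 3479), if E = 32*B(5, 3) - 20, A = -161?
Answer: 39/2057 ≈ 0.018960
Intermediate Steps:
E = 44 (E = 32*(5 - 1*3) - 20 = 32*(5 - 3) - 20 = 32*2 - 20 = 64 - 20 = 44)
P = 0 (P = 0*2 = 0)
(E + (A + P))/(-2692 - 3479) = (44 + (-161 + 0))/(-2692 - 3479) = (44 - 161)/(-6171) = -117*(-1/6171) = 39/2057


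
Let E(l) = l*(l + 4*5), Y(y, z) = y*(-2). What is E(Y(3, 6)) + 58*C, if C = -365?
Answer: -21254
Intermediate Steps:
Y(y, z) = -2*y
E(l) = l*(20 + l) (E(l) = l*(l + 20) = l*(20 + l))
E(Y(3, 6)) + 58*C = (-2*3)*(20 - 2*3) + 58*(-365) = -6*(20 - 6) - 21170 = -6*14 - 21170 = -84 - 21170 = -21254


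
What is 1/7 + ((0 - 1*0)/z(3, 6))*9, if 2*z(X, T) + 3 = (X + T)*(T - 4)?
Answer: ⅐ ≈ 0.14286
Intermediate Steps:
z(X, T) = -3/2 + (-4 + T)*(T + X)/2 (z(X, T) = -3/2 + ((X + T)*(T - 4))/2 = -3/2 + ((T + X)*(-4 + T))/2 = -3/2 + ((-4 + T)*(T + X))/2 = -3/2 + (-4 + T)*(T + X)/2)
1/7 + ((0 - 1*0)/z(3, 6))*9 = 1/7 + ((0 - 1*0)/(-3/2 + (½)*6² - 2*6 - 2*3 + (½)*6*3))*9 = ⅐ + ((0 + 0)/(-3/2 + (½)*36 - 12 - 6 + 9))*9 = ⅐ + (0/(-3/2 + 18 - 12 - 6 + 9))*9 = ⅐ + (0/(15/2))*9 = ⅐ + (0*(2/15))*9 = ⅐ + 0*9 = ⅐ + 0 = ⅐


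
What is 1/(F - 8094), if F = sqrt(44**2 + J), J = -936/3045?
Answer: -4107705/33246781906 - sqrt(498549730)/33246781906 ≈ -0.00012422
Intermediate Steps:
J = -312/1015 (J = -936*1/3045 = -312/1015 ≈ -0.30739)
F = 2*sqrt(498549730)/1015 (F = sqrt(44**2 - 312/1015) = sqrt(1936 - 312/1015) = sqrt(1964728/1015) = 2*sqrt(498549730)/1015 ≈ 43.997)
1/(F - 8094) = 1/(2*sqrt(498549730)/1015 - 8094) = 1/(-8094 + 2*sqrt(498549730)/1015)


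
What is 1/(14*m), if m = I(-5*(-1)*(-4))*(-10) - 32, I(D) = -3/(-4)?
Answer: -1/553 ≈ -0.0018083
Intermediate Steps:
I(D) = 3/4 (I(D) = -3*(-1/4) = 3/4)
m = -79/2 (m = (3/4)*(-10) - 32 = -15/2 - 32 = -79/2 ≈ -39.500)
1/(14*m) = 1/(14*(-79/2)) = 1/(-553) = -1/553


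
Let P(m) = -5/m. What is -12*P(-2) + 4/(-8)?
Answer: -61/2 ≈ -30.500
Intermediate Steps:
-12*P(-2) + 4/(-8) = -(-60)/(-2) + 4/(-8) = -(-60)*(-1)/2 + 4*(-⅛) = -12*5/2 - ½ = -30 - ½ = -61/2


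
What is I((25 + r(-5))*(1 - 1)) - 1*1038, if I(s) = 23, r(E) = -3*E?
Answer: -1015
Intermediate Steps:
I((25 + r(-5))*(1 - 1)) - 1*1038 = 23 - 1*1038 = 23 - 1038 = -1015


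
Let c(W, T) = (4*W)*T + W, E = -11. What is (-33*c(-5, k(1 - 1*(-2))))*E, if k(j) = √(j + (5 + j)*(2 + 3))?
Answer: -1815 - 7260*√43 ≈ -49422.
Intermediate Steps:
k(j) = √(25 + 6*j) (k(j) = √(j + (5 + j)*5) = √(j + (25 + 5*j)) = √(25 + 6*j))
c(W, T) = W + 4*T*W (c(W, T) = 4*T*W + W = W + 4*T*W)
(-33*c(-5, k(1 - 1*(-2))))*E = -(-165)*(1 + 4*√(25 + 6*(1 - 1*(-2))))*(-11) = -(-165)*(1 + 4*√(25 + 6*(1 + 2)))*(-11) = -(-165)*(1 + 4*√(25 + 6*3))*(-11) = -(-165)*(1 + 4*√(25 + 18))*(-11) = -(-165)*(1 + 4*√43)*(-11) = -33*(-5 - 20*√43)*(-11) = (165 + 660*√43)*(-11) = -1815 - 7260*√43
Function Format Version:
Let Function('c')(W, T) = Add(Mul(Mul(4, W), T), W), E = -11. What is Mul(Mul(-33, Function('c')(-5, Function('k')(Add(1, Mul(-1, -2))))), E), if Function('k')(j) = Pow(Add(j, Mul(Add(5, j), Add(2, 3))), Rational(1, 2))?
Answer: Add(-1815, Mul(-7260, Pow(43, Rational(1, 2)))) ≈ -49422.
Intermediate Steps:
Function('k')(j) = Pow(Add(25, Mul(6, j)), Rational(1, 2)) (Function('k')(j) = Pow(Add(j, Mul(Add(5, j), 5)), Rational(1, 2)) = Pow(Add(j, Add(25, Mul(5, j))), Rational(1, 2)) = Pow(Add(25, Mul(6, j)), Rational(1, 2)))
Function('c')(W, T) = Add(W, Mul(4, T, W)) (Function('c')(W, T) = Add(Mul(4, T, W), W) = Add(W, Mul(4, T, W)))
Mul(Mul(-33, Function('c')(-5, Function('k')(Add(1, Mul(-1, -2))))), E) = Mul(Mul(-33, Mul(-5, Add(1, Mul(4, Pow(Add(25, Mul(6, Add(1, Mul(-1, -2)))), Rational(1, 2)))))), -11) = Mul(Mul(-33, Mul(-5, Add(1, Mul(4, Pow(Add(25, Mul(6, Add(1, 2))), Rational(1, 2)))))), -11) = Mul(Mul(-33, Mul(-5, Add(1, Mul(4, Pow(Add(25, Mul(6, 3)), Rational(1, 2)))))), -11) = Mul(Mul(-33, Mul(-5, Add(1, Mul(4, Pow(Add(25, 18), Rational(1, 2)))))), -11) = Mul(Mul(-33, Mul(-5, Add(1, Mul(4, Pow(43, Rational(1, 2)))))), -11) = Mul(Mul(-33, Add(-5, Mul(-20, Pow(43, Rational(1, 2))))), -11) = Mul(Add(165, Mul(660, Pow(43, Rational(1, 2)))), -11) = Add(-1815, Mul(-7260, Pow(43, Rational(1, 2))))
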